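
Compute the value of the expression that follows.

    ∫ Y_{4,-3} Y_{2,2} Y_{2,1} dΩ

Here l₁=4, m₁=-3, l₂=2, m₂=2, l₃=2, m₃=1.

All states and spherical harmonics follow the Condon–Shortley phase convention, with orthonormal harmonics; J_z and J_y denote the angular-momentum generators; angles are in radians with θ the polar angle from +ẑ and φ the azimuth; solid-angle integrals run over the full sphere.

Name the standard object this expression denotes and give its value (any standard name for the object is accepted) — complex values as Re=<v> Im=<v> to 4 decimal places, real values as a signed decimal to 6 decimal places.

Gaunt coefficient, -0.238414

This is a Gaunt coefficient — the integral of a triple product of spherical harmonics over the sphere.
m-sum 0 ✓  L=8 even ✓  2≤2≤6 ✓
Π(2lᵢ+1) = 9×5×5 = 225
triangle coeff Δ(4,2,2) = 1/630
Σ_t [2,2]: t=2:+1/16 = 1/16
(3j)²=2/35 [(4 2 2; 0 0 0)], sign=+1
Σ_t [4,4]: t=4:+1/144 = 1/144
(3j)²=1/18 [(4 2 2; -3 2 1)], sign=-1
⇒ 4πI² = 5/7
I = (-1)√(5/7/(4π)) = -0.23841361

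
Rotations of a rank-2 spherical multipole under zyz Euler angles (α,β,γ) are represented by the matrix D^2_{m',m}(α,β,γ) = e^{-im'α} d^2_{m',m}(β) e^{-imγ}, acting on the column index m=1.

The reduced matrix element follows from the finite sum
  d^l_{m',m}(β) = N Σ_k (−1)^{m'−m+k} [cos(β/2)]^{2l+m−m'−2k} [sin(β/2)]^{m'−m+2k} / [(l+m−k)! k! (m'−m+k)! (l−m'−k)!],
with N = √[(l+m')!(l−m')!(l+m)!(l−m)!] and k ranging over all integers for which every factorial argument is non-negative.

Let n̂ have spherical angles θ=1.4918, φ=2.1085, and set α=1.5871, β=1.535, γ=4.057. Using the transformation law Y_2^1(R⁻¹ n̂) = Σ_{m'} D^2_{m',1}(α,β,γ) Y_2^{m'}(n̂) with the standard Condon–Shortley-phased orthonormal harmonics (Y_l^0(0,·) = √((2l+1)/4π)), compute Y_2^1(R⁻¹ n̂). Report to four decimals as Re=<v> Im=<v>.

Re=0.2440 Im=0.2281

Need the full column D^2_{m',1} for m'=−2..2 at α=1.5871, β=1.5350, γ=4.0570.
cos(β/2)=0.719649, sin(β/2)=0.694338
d^2_{-2,1}: single k=3 term ⇒ +0.481797;  D = +0.305936-0.372198i
d^2_{-1,1}: k∈[2..3] ⇒ +0.749039 -0.232426 = +0.516614;  D = -0.404389-0.321495i
d^2_{0,1}: k∈[1..2] ⇒ +0.633882 -0.590078 = +0.043804;  D = -0.026697+0.034728i
d^2_{1,1}: k∈[0..1] ⇒ +0.268215 -0.749039 = -0.480825;  D = -0.385930-0.286794i
d^2_{2,1}: single k=0 term ⇒ -0.517563;  D = -0.301893+0.420395i
Y_2^{m'}(θ=1.4918,φ=2.1085) and Σ D·Y over m':
  (+0.3059-0.3722i)·(-0.1825+0.3377i)  (-0.4044-0.3215i)·(-0.0311-0.0522i)  (-0.0267+0.0347i)·(-0.3095+0.0000i)  (-0.3859-0.2868i)·(+0.0311-0.0522i)  (-0.3019+0.4204i)·(-0.1825-0.3377i)
Y_2^1(R⁻¹ n̂) = +0.244023+0.228067i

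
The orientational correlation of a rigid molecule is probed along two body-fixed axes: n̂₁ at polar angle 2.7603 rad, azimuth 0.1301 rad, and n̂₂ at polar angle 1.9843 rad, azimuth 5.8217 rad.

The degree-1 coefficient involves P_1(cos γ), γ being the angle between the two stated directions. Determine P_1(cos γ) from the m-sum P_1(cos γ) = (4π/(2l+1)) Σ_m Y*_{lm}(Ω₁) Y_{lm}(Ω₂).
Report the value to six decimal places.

0.655812

Expand P_1 via completeness: Σ_{m} conj(Y_{1,m}) at Ω₁ times Y_{1,m} at Ω₂ —
  term(m=-1) = 0.03376 + 0.02268j   from Y*(Ω₁)=0.12748 + 0.01668j, Y(Ω₂)=0.28328 + 0.14088j
  term(m=+0) = 0.08904 + 0.00000j   from Y*(Ω₁)=-0.45351 + 0.00000j, Y(Ω₂)=-0.19633 + 0.00000j
  term(m=+1) = 0.03376 - 0.02268j   from Y*(Ω₁)=-0.12748 + 0.01668j, Y(Ω₂)=-0.28328 + 0.14088j
Accumulated sum 0.15656 + 0.00000j; after 4π/(2l+1) scaling, 0.65581 + 0.00000j ⇒ P_1 = 0.655812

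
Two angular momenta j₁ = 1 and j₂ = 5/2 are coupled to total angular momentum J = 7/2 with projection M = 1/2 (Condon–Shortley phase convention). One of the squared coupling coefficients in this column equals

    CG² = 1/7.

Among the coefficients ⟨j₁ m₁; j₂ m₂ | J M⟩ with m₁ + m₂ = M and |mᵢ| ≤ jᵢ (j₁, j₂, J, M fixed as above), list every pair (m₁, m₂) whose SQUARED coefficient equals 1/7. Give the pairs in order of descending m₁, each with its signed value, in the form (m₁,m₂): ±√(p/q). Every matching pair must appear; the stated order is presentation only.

Admissible pairs with m₁+m₂ = M = 1/2: (-1,3/2), (0,1/2), (1,-1/2)
  (m₁,m₂)=(1,-1/2): CG² = 2/7, CG = +√(2/7)
  (m₁,m₂)=(0,1/2): CG² = 4/7, CG = +√(4/7)
  (m₁,m₂)=(-1,3/2): CG² = 1/7, CG = +√(1/7)   ← matches the target
Pairs with CG² = 1/7: (-1,3/2): +√(1/7)

(-1,3/2): +√(1/7)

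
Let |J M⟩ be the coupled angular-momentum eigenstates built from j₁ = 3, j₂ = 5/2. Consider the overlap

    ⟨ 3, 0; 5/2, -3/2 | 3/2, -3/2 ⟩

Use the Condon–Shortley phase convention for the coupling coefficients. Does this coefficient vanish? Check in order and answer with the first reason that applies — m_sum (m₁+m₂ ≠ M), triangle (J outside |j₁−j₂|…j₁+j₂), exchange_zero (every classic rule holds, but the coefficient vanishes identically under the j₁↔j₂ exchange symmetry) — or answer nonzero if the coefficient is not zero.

m-sum: m₁+m₂ = 0+(-3/2) = -3/2, M = -3/2  ✓
triangle: |j₁−j₂| = 1/2 ≤ J = 3/2 ≤ j₁+j₂ = 11/2  ✓
exchange: j₁≠j₂ or m₁≠m₂ — the exchange symmetry imposes no constraint here
value check: CG = −√(6/35) = -0.414039 ≠ 0

nonzero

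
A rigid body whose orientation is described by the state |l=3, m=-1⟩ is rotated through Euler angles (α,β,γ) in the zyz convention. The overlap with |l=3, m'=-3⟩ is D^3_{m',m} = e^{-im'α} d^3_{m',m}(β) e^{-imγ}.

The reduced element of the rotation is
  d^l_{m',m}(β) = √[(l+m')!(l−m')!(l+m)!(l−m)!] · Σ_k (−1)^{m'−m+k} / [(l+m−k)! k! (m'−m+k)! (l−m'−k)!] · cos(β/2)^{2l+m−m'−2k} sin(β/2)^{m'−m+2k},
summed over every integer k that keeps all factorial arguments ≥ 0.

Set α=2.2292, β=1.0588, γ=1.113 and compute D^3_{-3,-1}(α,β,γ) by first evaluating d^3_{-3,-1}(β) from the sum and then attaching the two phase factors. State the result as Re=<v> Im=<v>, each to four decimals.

Re=0.0292 Im=0.5474

D^3_{-3,-1}(2.2292,1.0588,1.1130) = e^{-i·-3·2.2292}·d^3_{-3,-1}(1.0588)·e^{-i·-1·1.1130}. Compute d first:
c=cos(1.058800/2)=0.863110, s=sin(1.058800/2)=0.505016; N=√[1·720·2·24]=185.903201
k∈{2} keeps every argument non-negative
  k=2: (−1)^0·185.9032/(48)·0.8631^4·0.5050^2 = +0.548176
d^3_{-3,-1}(1.0588) = +0.548176
Phases: e^{-i·(-3)·2.2292}=+0.919333+0.393481i, e^{-i·(-1)·1.1130}=+0.441972+0.897029i ⇒ D=+0.029249+0.547395i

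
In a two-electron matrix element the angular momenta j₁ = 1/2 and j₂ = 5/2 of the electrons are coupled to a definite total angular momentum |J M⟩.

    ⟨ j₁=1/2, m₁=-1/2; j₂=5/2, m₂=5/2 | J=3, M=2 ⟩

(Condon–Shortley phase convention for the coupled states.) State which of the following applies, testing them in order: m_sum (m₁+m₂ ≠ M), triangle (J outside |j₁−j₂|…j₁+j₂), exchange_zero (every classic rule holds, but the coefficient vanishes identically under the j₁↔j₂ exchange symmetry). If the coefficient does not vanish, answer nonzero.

nonzero

m-sum: m₁+m₂ = -1/2+5/2 = 2, M = 2  ✓
triangle: |j₁−j₂| = 2 ≤ J = 3 ≤ j₁+j₂ = 3  ✓
exchange: j₁≠j₂ or m₁≠m₂ — the exchange symmetry imposes no constraint here
value check: CG = +√(1/6) = +0.408248 ≠ 0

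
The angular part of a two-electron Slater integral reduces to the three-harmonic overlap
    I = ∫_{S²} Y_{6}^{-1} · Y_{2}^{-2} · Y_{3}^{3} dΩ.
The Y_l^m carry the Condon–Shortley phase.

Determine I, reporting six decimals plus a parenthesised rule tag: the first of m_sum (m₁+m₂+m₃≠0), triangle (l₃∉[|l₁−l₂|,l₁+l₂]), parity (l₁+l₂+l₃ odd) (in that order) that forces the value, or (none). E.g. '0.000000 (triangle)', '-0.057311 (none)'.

0.000000 (triangle)

l₃=3 ∉ [4,8] — triangle fails ⇒ I = 0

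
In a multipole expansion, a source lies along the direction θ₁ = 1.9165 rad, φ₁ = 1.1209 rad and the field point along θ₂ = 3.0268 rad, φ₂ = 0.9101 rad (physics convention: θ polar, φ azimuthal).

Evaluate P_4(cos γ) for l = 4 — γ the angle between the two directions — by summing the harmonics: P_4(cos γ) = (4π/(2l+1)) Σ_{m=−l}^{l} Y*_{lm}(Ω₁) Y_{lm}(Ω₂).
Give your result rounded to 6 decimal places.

Expand P_4 via completeness: Σ_{m} conj(Y_{4,m}) at Ω₁ times Y_{4,m} at Ω₂ —
  m=-4: Y*=-0.078640-0.337704i  Y=-0.000067+0.000036i  product +0.000018+0.000020i
  m=-3: Y*=+0.344627+0.077466i  Y=+0.001713+0.000747i  product +0.000532+0.000390i
  m=-2: Y*=+0.036127-0.045507i  Y=-0.006400-0.025127i  product -0.001375-0.000617i
  m=-1: Y*=+0.144050+0.298285i  Y=-0.129104+0.166109i  product -0.068145-0.014582i
  m=+0: Y*=+0.001768-0.000000i  Y=+0.791407+0.000000i  product +0.001399+0.000000i
  m=+1: Y*=-0.144050+0.298285i  Y=+0.129104+0.166109i  product -0.068145+0.014582i
  m=+2: Y*=+0.036127+0.045507i  Y=-0.006400+0.025127i  product -0.001375+0.000617i
  m=+3: Y*=-0.344627+0.077466i  Y=-0.001713+0.000747i  product +0.000532-0.000390i
  m=+4: Y*=-0.078640+0.337704i  Y=-0.000067-0.000036i  product +0.000018-0.000020i
Σ over m = -0.136541-0.000000i; ×(4π/9) → -0.190647-0.000000i. Real part: -0.190647

-0.190647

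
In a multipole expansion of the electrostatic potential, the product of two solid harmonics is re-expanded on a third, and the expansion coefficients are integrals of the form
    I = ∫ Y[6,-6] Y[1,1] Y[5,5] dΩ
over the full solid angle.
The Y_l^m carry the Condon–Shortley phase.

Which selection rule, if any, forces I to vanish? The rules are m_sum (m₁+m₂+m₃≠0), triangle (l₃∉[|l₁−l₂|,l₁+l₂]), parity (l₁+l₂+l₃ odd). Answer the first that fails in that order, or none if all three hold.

none

m₁+m₂+m₃ = -6 + 1 + 5 = 0  ✓
triangle: |6−1|=5 ≤ l₃=5 ≤ 6+1=7  ✓
parity: l₁+l₂+l₃ = 12 is even  ✓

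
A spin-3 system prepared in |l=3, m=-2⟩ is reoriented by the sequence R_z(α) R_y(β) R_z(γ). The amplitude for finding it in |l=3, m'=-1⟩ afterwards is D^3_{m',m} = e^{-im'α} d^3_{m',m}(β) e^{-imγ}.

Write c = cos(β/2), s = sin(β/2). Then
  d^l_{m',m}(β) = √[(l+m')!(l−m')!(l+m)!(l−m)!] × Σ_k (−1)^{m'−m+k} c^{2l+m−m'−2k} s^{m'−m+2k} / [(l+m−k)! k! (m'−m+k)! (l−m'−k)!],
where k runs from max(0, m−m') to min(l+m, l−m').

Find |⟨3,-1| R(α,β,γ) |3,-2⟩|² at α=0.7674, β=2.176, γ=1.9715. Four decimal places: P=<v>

P=0.1439

Split into d^3_{-1,-2}(β=2.1760) × two z-phases.
With c≡cos(β/2)=0.464258 and s≡sin(β/2)=0.885700, N=[2·24·1·120]^{1/2}=75.894664
Admissible k: 0..1 (factorial args all ≥0)
  k=0: (−1)^1·75.8947/(24)·0.4643^5·0.8857^1 = -0.060406
  k=1: (−1)^2·75.8947/(12)·0.4643^3·0.8857^3 = +0.439711
d^3_{-1,-2}(2.1760) = -0.060406 +0.439711 = +0.379305
|D^3_{-1,-2}|² = |d^3_{-1,-2}(β)|² = (+0.379305)² = 0.143872 (the z-rotation phases have unit modulus)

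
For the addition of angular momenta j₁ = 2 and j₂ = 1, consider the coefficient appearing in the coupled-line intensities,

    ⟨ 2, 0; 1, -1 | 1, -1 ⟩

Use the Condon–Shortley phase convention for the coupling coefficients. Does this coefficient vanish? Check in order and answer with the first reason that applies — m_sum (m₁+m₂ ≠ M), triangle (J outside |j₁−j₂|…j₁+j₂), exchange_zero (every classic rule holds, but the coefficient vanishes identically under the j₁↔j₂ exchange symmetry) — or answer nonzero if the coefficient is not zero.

m-sum: m₁+m₂ = 0+(-1) = -1, M = -1  ✓
triangle: |j₁−j₂| = 1 ≤ J = 1 ≤ j₁+j₂ = 3  ✓
exchange: j₁≠j₂ or m₁≠m₂ — the exchange symmetry imposes no constraint here
value check: CG = +√(1/10) = +0.316228 ≠ 0

nonzero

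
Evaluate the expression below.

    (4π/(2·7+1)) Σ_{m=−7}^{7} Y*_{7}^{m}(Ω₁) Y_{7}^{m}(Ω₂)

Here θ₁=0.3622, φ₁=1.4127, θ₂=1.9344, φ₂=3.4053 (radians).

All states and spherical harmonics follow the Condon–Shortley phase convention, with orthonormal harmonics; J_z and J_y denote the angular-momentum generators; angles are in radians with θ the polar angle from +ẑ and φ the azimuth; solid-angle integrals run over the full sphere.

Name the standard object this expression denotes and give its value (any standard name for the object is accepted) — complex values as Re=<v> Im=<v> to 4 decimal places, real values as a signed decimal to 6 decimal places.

This sum is the spherical-harmonic addition theorem: it equals the Legendre polynomial P_l(cos γ) of the angle γ between the two directions.
Expand P_7 via completeness: Σ_{m} conj(Y_{7,m}) at Ω₁ times Y_{7,m} at Ω₂ —
  m=-7: Y*=(-0.000314, -0.000157)  Y=(0.084633, 0.299780)  product (0.000021, -0.000107)
  m=-6: Y*=(-0.002018, 0.002814)  Y=(0.005077, 0.443476)  product (-0.001258, -0.000881)
  m=-5: Y*=(0.015101, 0.014948)  Y=(-0.042079, 0.163255)  product (-0.003076, 0.001836)
  m=-4: Y*=(0.073014, -0.053503)  Y=(0.133204, -0.234838)  product (-0.002839, -0.024273)
  m=-3: Y*=(-0.122803, -0.239208)  Y=(0.194323, -0.196560)  product (-0.070882, -0.022345)
  m=-2: Y*=(-0.491581, 0.160830)  Y=(-0.141735, 0.082553)  product (0.056397, -0.063377)
  m=-1: Y*=(0.076244, 0.478236)  Y=(-0.289572, 0.078183)  product (-0.059468, -0.132523)
  m=+0: Y*=(-0.166328, -0.000000)  Y=(0.130564, 0.000000)  product (-0.021717, -0.000000)
  m=+1: Y*=(-0.076244, 0.478236)  Y=(0.289572, 0.078183)  product (-0.059468, 0.132523)
  m=+2: Y*=(-0.491581, -0.160830)  Y=(-0.141735, -0.082553)  product (0.056397, 0.063377)
  m=+3: Y*=(0.122803, -0.239208)  Y=(-0.194323, -0.196560)  product (-0.070882, 0.022345)
  m=+4: Y*=(0.073014, 0.053503)  Y=(0.133204, 0.234838)  product (-0.002839, 0.024273)
  m=+5: Y*=(-0.015101, 0.014948)  Y=(0.042079, 0.163255)  product (-0.003076, -0.001836)
  m=+6: Y*=(-0.002018, -0.002814)  Y=(0.005077, -0.443476)  product (-0.001258, 0.000881)
  m=+7: Y*=(0.000314, -0.000157)  Y=(-0.084633, 0.299780)  product (0.000021, 0.000107)
Σ over m = (-0.183926, -0.000000); ×(4π/15) → (-0.154086, -0.000000). Real part: -0.154086

Legendre polynomial (addition theorem), -0.154086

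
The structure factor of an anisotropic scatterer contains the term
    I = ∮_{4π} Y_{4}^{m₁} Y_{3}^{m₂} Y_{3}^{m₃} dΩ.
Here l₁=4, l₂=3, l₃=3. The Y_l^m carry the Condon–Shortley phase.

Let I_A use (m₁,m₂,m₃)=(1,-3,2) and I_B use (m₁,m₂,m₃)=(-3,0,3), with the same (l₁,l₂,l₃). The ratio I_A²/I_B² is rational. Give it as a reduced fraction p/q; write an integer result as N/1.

10/21

Same 4,3,3: normalisation and zero-m 3j drop out of the ratio.
A: Δ: 4! 4! 2! / 11! → 1/34650; sum: t=0:+1/288 = 1/288; 3j²(4 3 3; 1 -3 2) = Δ·Π!·Σ² = 5/231  (sign -1)
B: Δ: 4! 4! 2! / 11! → 1/34650; sum: t=3:−1/288 = -1/288; 3j²(4 3 3; -3 0 3) = Δ·Π!·Σ² = 1/22  (sign -1)
I_A²/I_B² = (5/231)/(1/22) = 10/21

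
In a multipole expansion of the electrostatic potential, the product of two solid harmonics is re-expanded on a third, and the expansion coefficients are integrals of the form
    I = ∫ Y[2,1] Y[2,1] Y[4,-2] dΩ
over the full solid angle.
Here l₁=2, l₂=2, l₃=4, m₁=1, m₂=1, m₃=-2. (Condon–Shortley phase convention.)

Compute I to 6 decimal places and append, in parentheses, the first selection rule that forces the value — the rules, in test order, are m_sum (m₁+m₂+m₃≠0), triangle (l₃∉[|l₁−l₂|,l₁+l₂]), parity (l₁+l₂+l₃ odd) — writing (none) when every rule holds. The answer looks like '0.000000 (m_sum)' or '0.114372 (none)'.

0.254875 (none)

m-sum 0 ✓  L=8 even ✓  0≤4≤4 ✓
Π(2lᵢ+1) = 5×5×9 = 225
triangle coeff Δ(2,2,4) = 1/630
Σ_t [0,0]: t=0:+1/16 = 1/16
(3j)²=2/35 [(2 2 4; 0 0 0)], sign=+1
Σ_t [0,0]: t=0:+1/36 = 1/36
(3j)²=4/63 [(2 2 4; 1 1 -2)], sign=+1
⇒ 4πI² = 40/49
I = (+1)√(40/49/(4π)) = 0.25487487
No selection rule forces the value: the integral is nonzero (none).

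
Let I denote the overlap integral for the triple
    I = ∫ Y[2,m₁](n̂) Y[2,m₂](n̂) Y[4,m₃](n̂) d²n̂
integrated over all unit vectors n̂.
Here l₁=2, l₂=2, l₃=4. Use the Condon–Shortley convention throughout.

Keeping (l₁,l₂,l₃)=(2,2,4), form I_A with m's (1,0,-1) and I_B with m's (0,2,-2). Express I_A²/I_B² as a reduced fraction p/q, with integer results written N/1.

Same 2,2,4: normalisation and zero-m 3j drop out of the ratio.
A: Δ: 0! 4! 4! / 9! → 1/630; sum: t=0:+1/24 = 1/24; 3j²(2 2 4; 1 0 -1) = Δ·Π!·Σ² = 1/21  (sign -1)
B: Δ: 0! 4! 4! / 9! → 1/630; sum: t=0:+1/96 = 1/96; 3j²(2 2 4; 0 2 -2) = Δ·Π!·Σ² = 1/42  (sign +1)
I_A²/I_B² = (1/21)/(1/42) = 2/1

2/1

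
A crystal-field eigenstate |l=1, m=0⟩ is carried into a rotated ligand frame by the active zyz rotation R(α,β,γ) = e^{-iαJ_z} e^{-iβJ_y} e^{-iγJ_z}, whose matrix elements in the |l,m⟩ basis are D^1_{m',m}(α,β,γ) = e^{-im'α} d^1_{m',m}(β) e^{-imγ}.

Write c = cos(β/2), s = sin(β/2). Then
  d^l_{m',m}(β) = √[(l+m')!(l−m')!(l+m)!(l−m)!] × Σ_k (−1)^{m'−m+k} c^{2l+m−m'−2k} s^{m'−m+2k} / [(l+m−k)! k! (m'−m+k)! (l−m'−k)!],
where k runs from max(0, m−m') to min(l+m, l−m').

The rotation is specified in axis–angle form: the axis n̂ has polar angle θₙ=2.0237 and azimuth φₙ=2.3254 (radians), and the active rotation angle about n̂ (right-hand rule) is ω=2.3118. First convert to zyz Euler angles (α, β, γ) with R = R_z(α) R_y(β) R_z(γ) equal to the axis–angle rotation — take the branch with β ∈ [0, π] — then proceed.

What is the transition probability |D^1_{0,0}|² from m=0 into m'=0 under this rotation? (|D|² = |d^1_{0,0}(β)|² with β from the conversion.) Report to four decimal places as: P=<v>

P=0.1255

Axis–angle → zyz. n̂ = (sinθₙcosφₙ, sinθₙsinφₙ, cosθₙ) = (-0.615938, +0.655092, -0.437578), ω = 2.3118.
R = I cosω + sinω [n̂]ₓ + (1−cosω) n̂n̂ᵀ gives
  R = [-0.039556, -0.353026, +0.934777; -0.998709, +0.043801, -0.025719; -0.031865, -0.934588, -0.354303]
β = atan2(√(R₁₃²+R₂₃²), R₃₃) = 1.932965; α = atan2(R₂₃, R₁₃) mod 2π = 6.255678; γ = atan2(R₃₂, −R₃₁) mod 2π = 4.746471
First d^1_{0,0}(β=1.9330), then the phase factors e^{-i(0)α} and e^{-i(0)γ}:
Half-angle: c=0.568198, s=0.822892. N=√(1·1·1·1)=1.000000
The bounds max(0,m−m')=0 and min(l+m,l−m')=1 give 2 terms
  k=0: (−1)^0·1.0000/(1)·0.5682^2·0.8229^0 = +0.322848
  k=1: (−1)^1·1.0000/(1)·0.5682^0·0.8229^2 = -0.677152
d^1_{0,0}(1.9330) = +0.322848 -0.677152 = -0.354303
|D^1_{0,0}|² = |d^1_{0,0}(β)|² = (-0.354303)² = 0.125531 (the z-rotation phases have unit modulus)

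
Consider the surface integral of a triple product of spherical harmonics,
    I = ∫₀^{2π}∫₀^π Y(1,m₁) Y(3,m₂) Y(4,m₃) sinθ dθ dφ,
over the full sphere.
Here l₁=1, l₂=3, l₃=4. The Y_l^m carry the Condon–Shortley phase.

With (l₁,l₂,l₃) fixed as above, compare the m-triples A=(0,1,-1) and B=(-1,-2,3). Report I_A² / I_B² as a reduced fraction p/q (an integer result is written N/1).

5/7

Same 1,3,4: normalisation and zero-m 3j drop out of the ratio.
A: Δ: 0! 2! 6! / 9! → 1/252; sum: t=0:+1/48 = 1/48; 3j²(1 3 4; 0 1 -1) = Δ·Π!·Σ² = 5/84  (sign -1)
B: Δ: 0! 2! 6! / 9! → 1/252; sum: t=0:+1/240 = 1/240; 3j²(1 3 4; -1 -2 3) = Δ·Π!·Σ² = 1/12  (sign -1)
I_A²/I_B² = (5/84)/(1/12) = 5/7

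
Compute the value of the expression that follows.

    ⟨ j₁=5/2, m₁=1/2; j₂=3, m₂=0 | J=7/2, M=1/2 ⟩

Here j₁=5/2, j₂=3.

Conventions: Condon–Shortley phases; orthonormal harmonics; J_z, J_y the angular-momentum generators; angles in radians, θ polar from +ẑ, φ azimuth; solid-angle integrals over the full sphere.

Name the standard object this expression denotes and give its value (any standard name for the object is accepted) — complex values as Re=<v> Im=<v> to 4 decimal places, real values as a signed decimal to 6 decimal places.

This is a Clebsch–Gordan (vector-coupling) coefficient.
triangle: 2!*3!*4!/10! = 288/3628800
(j±m)!: 3!*2!*3!*3!*4!*3! = 62208
prefactor² = (2J+1)*Δ*N² = 6912/175
  k=0: +1/(0!*2!*2!*3!*1!*1!) = 1/24
  k=1: −1/(1!*1!*1!*2!*2!*2!) = -1/8
  k=2: +1/(2!*0!*0!*1!*3!*3!) = 1/72
Σ = -5/72  ⇒  CG² = 6912/175*(-5/72)² = 4/21
CG = −√(4/21) = -0.436436

Clebsch–Gordan coefficient, −√(4/21) ≈ -0.436436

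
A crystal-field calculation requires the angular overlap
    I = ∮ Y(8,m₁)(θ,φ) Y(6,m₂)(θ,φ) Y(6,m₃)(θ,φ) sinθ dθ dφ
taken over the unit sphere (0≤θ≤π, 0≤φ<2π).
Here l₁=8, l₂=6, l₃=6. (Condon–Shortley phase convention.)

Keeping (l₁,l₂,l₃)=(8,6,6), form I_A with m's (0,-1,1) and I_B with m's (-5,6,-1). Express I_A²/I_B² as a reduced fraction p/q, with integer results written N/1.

100/11011

Shared (l₁,l₂,l₃)=(8,6,6): N and (l;000)² cancel in I_A²/I_B².
A: Δ = 8!·8!·4!/21! = 1/1309458150; Racah Σ t=1..5: t=1:−1/609638400 t=2:+1/12441600 t=3:−1/2073600 t=4:+1/1990656 t=5:−1/12441600 = 1/54190080; ⇒ 3j(8 6 6; 0 -1 1)² = 50/323323, sgn -1
B: Δ = 8!·8!·4!/21! = 1/1309458150; Racah Σ t=8..8: t=8:+1/696729600 = 1/696729600; ⇒ 3j(8 6 6; -5 6 -1)² = 11/646, sgn -1
I_A²/I_B² = (50/323323)/(11/646) = 100/11011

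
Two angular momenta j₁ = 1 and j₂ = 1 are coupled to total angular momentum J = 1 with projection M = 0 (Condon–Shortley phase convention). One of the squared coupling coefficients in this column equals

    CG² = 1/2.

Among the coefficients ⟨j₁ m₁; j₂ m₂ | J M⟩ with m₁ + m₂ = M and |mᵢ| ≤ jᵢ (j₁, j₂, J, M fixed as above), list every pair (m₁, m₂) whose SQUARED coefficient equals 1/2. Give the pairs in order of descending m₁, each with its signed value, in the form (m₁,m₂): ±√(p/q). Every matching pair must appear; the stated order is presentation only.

Admissible pairs with m₁+m₂ = M = 0: (-1,1), (0,0), (1,-1)
  (m₁,m₂)=(1,-1): CG² = 1/2, CG = +√(1/2)   ← matches the target
  (m₁,m₂)=(0,0): CG² = 0/1, CG = 0
  (m₁,m₂)=(-1,1): CG² = 1/2, CG = −√(1/2)   ← matches the target
Pairs with CG² = 1/2: (1,-1): +√(1/2); (-1,1): −√(1/2)

(1,-1): +√(1/2); (-1,1): −√(1/2)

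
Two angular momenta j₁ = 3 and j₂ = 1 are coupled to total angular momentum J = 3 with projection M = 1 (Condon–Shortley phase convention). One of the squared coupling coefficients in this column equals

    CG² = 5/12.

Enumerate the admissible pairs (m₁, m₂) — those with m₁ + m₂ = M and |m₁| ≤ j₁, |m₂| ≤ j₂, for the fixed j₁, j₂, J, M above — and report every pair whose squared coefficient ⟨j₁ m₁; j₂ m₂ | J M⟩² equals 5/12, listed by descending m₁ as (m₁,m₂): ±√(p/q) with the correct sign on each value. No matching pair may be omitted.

Admissible pairs with m₁+m₂ = M = 1: (0,1), (1,0), (2,-1)
  (m₁,m₂)=(2,-1): CG² = 5/12, CG = +√(5/12)   ← matches the target
  (m₁,m₂)=(1,0): CG² = 1/12, CG = +√(1/12)
  (m₁,m₂)=(0,1): CG² = 1/2, CG = −√(1/2)
Pairs with CG² = 5/12: (2,-1): +√(5/12)

(2,-1): +√(5/12)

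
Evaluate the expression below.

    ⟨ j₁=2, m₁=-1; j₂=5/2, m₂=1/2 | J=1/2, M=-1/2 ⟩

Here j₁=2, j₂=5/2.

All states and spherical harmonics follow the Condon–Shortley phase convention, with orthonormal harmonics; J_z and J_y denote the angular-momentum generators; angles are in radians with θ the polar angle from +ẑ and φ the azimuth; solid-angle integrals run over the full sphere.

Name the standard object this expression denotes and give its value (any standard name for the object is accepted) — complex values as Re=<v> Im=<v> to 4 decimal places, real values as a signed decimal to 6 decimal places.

Clebsch–Gordan coefficient, −√(2/15) ≈ -0.365148

This is a Clebsch–Gordan (vector-coupling) coefficient.
j₁+j₂−J=4  J+j₁−j₂=0  J−j₁+j₂=1  j₁+j₂+J+1=6
(j₁±m₁, j₂±m₂, J±M) = (1,3,3,2,0,1)
P² = 24/5
sum k=3..3:
  [3] −1/6 = -1/6
S = -1/6
C² = P²·S² = 2/15 ; C = -0.365148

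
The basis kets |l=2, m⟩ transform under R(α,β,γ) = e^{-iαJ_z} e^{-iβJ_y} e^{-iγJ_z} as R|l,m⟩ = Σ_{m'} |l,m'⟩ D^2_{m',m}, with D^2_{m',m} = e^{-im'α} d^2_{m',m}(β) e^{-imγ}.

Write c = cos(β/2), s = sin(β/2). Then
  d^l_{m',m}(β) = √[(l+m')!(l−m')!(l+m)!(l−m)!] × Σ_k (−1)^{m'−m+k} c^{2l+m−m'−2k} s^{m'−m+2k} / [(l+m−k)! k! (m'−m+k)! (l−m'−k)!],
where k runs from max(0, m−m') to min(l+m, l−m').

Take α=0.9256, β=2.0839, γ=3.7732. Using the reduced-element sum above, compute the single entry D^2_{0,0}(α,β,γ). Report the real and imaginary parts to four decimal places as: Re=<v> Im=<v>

First d^2_{0,0}(β=2.0839), then the phase factors e^{-i(0)α} and e^{-i(0)γ}:
c=cos(2.083900/2)=0.504538, s=sin(2.083900/2)=0.863390; N=√[2·2·2·2]=4.000000
Admissible k: 0..2 (factorial args all ≥0)
  k=0: (−1)^0·4.0000/(4)·0.5045^4·0.8634^0 = +0.064800
  k=1: (−1)^1·4.0000/(1)·0.5045^2·0.8634^2 = -0.759033
  k=2: (−1)^2·4.0000/(4)·0.5045^0·0.8634^4 = +0.555683
d^2_{0,0}(2.0839) = +0.064800 -0.759033 +0.555683 = -0.138550
D = (+1.000000+0.000000i)·(-0.138550)·(+1.000000+0.000000i) = -0.138550+0.000000i

Re=-0.1385 Im=0.0000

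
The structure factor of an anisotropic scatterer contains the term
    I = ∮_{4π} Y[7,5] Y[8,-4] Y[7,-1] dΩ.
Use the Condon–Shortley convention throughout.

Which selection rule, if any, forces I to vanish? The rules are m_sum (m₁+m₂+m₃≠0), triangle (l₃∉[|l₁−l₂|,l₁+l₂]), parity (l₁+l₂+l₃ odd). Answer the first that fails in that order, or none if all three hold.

none

m₁+m₂+m₃ = 5 − 4 − 1 = 0  ✓
triangle: |7−8|=1 ≤ l₃=7 ≤ 7+8=15  ✓
parity: l₁+l₂+l₃ = 22 is even  ✓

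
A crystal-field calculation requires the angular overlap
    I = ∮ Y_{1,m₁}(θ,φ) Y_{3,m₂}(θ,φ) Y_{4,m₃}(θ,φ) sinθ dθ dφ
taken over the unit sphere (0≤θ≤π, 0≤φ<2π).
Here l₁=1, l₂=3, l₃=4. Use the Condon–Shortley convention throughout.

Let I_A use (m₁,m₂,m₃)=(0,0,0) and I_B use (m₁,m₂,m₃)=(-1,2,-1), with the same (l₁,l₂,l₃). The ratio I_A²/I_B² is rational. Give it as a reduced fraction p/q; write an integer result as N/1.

16/3

Shared (l₁,l₂,l₃)=(1,3,4): N and (l;000)² cancel in I_A²/I_B².
A: Δ = 0!·2!·6!/9! = 1/252; Racah Σ t=0..0: t=0:+1/36 = 1/36; ⇒ 3j(1 3 4; 0 0 0)² = 4/63, sgn +1
B: Δ = 0!·2!·6!/9! = 1/252; Racah Σ t=0..0: t=0:+1/240 = 1/240; ⇒ 3j(1 3 4; -1 2 -1)² = 1/84, sgn -1
I_A²/I_B² = (4/63)/(1/84) = 16/3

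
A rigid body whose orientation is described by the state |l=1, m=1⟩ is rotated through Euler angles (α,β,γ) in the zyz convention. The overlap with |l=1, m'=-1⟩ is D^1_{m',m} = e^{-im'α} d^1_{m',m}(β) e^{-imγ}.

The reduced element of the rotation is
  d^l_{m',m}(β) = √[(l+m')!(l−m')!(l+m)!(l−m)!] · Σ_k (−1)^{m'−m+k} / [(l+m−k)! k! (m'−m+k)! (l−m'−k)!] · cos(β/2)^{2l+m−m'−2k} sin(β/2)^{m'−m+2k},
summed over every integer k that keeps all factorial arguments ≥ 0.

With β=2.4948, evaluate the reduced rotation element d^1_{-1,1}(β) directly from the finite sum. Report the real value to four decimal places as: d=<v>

d=0.8990

d^1_{-1,1}(β=2.4948) via the finite sum:
c=cos(2.494800/2)=0.317789, s=sin(2.494800/2)=0.948162; N=√[1·2·2·1]=2.000000
k∈{2} keeps every argument non-negative
  k=2: (−1)^0·2.0000/(2)·0.3178^0·0.9482^2 = +0.899010
d^1_{-1,1}(2.4948) = +0.899010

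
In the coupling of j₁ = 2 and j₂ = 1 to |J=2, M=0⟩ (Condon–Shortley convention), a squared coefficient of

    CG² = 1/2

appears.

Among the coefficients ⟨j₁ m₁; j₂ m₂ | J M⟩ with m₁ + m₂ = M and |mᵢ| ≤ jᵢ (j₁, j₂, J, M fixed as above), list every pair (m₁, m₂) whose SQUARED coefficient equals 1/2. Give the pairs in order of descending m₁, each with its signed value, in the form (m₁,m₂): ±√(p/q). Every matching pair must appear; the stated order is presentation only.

(1,-1): +√(1/2); (-1,1): −√(1/2)

Admissible pairs with m₁+m₂ = M = 0: (-1,1), (0,0), (1,-1)
  (m₁,m₂)=(1,-1): CG² = 1/2, CG = +√(1/2)   ← matches the target
  (m₁,m₂)=(0,0): CG² = 0/1, CG = 0
  (m₁,m₂)=(-1,1): CG² = 1/2, CG = −√(1/2)   ← matches the target
Pairs with CG² = 1/2: (1,-1): +√(1/2); (-1,1): −√(1/2)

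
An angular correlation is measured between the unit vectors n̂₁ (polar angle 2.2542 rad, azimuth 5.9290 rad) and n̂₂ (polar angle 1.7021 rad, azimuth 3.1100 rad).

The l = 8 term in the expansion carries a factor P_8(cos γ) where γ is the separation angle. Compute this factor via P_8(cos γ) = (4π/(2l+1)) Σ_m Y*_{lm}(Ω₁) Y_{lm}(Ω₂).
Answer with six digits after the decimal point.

0.299223

Expand P_8 via completeness: Σ_{m} conj(Y_{8,m}) at Ω₁ times Y_{8,m} at Ω₂ —
  m=-8: Y*=(-0.064202, -0.020432)  Y=(0.465705, 0.120275)  product (-0.027442, -0.017237)
  m=-7: Y*=(0.173060, 0.134950)  Y=(0.247895, 0.055733)  product (0.035379, 0.043099)
  m=-6: Y*=(-0.214530, -0.346543)  Y=(-0.260739, -0.050025)  product (0.038601, 0.101089)
  m=-5: Y*=(0.085297, 0.420500)  Y=(-0.276180, -0.043993)  product (-0.005058, -0.119886)
  m=-4: Y*=(0.018141, -0.116824)  Y=(0.185893, 0.023617)  product (0.006131, -0.021288)
  m=-3: Y*=(0.145997, -0.262089)  Y=(0.284626, 0.027057)  product (0.048646, -0.070647)
  m=-2: Y*=(-0.222624, 0.190722)  Y=(-0.150480, -0.009521)  product (0.035316, -0.026580)
  m=-1: Y*=(-0.166187, 0.061452)  Y=(-0.286997, -0.009070)  product (0.048252, -0.016129)
  m=+0: Y*=(0.323057, -0.000000)  Y=(0.139734, 0.000000)  product (0.045142, 0.000000)
  m=+1: Y*=(0.166187, 0.061452)  Y=(0.286997, -0.009070)  product (0.048252, 0.016129)
  m=+2: Y*=(-0.222624, -0.190722)  Y=(-0.150480, 0.009521)  product (0.035316, 0.026580)
  m=+3: Y*=(-0.145997, -0.262089)  Y=(-0.284626, 0.027057)  product (0.048646, 0.070647)
  m=+4: Y*=(0.018141, 0.116824)  Y=(0.185893, -0.023617)  product (0.006131, 0.021288)
  m=+5: Y*=(-0.085297, 0.420500)  Y=(0.276180, -0.043993)  product (-0.005058, 0.119886)
  m=+6: Y*=(-0.214530, 0.346543)  Y=(-0.260739, 0.050025)  product (0.038601, -0.101089)
  m=+7: Y*=(-0.173060, 0.134950)  Y=(-0.247895, 0.055733)  product (0.035379, -0.043099)
  m=+8: Y*=(-0.064202, 0.020432)  Y=(0.465705, -0.120275)  product (-0.027442, 0.017237)
Total Σ_m = (0.404793, 0.000000). Multiply by 0.739198: (0.299223, 0.000000). P_8(cos γ) = 0.299223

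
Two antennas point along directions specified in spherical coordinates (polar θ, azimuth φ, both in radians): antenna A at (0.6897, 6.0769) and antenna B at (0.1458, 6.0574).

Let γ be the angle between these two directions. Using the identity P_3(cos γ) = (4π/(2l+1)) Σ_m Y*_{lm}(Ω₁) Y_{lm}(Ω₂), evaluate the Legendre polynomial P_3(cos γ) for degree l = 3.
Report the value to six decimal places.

0.282775

Addition theorem: P_3(cos γ) = (4π/7) Σ_m Y*_{lm}(Ω₁) Y_{lm}(Ω₂), m = −3…3:
  [-3]  conj(Y_{3,-3})(Ω₁) = +0.087555-0.062355i ; Y_{3,-3}(Ω₂) = +0.000997+0.000802i ; Δ = +0.000137+0.000008i
  [-2]  conj(Y_{3,-2})(Ω₁) = +0.292426-0.127992i ; Y_{3,-2}(Ω₂) = +0.019203+0.009313i ; Δ = +0.006808+0.000266i
  [-1]  conj(Y_{3,-1})(Ω₁) = +0.397647-0.083212i ; Y_{3,-1}(Ω₂) = +0.178215+0.040936i ; Δ = +0.074273+0.001449i
  [+0]  conj(Y_{3,0})(Ω₁) = -0.007032-0.000000i ; Y_{3,0}(Ω₂) = +0.699468+0.000000i ; Δ = -0.004918-0.000000i
  [+1]  conj(Y_{3,1})(Ω₁) = -0.397647-0.083212i ; Y_{3,1}(Ω₂) = -0.178215+0.040936i ; Δ = +0.074273-0.001449i
  [+2]  conj(Y_{3,2})(Ω₁) = +0.292426+0.127992i ; Y_{3,2}(Ω₂) = +0.019203-0.009313i ; Δ = +0.006808-0.000266i
  [+3]  conj(Y_{3,3})(Ω₁) = -0.087555-0.062355i ; Y_{3,3}(Ω₂) = -0.000997+0.000802i ; Δ = +0.000137-0.000008i
Total Σ_m = +0.157518+0.000000i. Multiply by 1.795196: +0.282775+0.000000i. P_3(cos γ) = 0.282775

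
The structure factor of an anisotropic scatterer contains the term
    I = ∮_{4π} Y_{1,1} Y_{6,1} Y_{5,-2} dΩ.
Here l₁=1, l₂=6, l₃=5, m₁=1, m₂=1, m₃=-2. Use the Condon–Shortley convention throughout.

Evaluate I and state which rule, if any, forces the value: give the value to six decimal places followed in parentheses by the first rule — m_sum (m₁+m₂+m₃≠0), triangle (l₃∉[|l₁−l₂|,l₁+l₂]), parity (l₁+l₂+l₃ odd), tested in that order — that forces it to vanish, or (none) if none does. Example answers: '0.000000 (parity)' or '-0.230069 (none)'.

Rules hold: Σm=0, L=12 even, 5≤5≤7.
N = 3·13·11 = 429
Δ = 2!·0!·10!/13! = 1/858
Racah Σ t=1..1: t=1:−1/14400 = -1/14400
⇒ 3j(1 6 5; 0 0 0)² = 6/143, sgn +1
Racah Σ t=0..0: t=0:+1/60480 = 1/60480
⇒ 3j(1 6 5; 1 1 -2)² = 5/429, sgn -1
4πI² = N·(3j₀)²·(3jₘ)² = 30/143
I = -1·√(0.20979/4π) = -0.12920749
No selection rule forces the value: the integral is nonzero (none).

-0.129207 (none)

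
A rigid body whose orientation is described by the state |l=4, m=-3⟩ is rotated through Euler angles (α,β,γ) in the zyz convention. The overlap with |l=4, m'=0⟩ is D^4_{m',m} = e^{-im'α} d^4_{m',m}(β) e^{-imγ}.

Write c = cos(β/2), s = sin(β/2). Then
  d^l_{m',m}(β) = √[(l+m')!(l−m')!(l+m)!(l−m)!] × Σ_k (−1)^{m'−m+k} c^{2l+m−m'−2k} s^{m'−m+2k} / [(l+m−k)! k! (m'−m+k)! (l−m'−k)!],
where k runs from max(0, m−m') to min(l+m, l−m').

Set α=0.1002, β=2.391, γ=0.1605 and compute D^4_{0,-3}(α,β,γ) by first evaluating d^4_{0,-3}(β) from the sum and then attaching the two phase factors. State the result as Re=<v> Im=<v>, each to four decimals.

Re=0.3042 Im=0.1589

First d^4_{0,-3}(β=2.3910), then the phase factors e^{-i(0)α} and e^{-i(-3)γ}:
Half-angle: c=0.366548, s=0.930399. N=√(24·24·1·5040)=1703.830978
k∈{0,1} keeps every argument non-negative
  k=0: (−1)^3·1703.8310/(144)·0.3665^5·0.9304^3 = -0.063056
  k=1: (−1)^4·1703.8310/(144)·0.3665^3·0.9304^5 = +0.406260
d^4_{0,-3}(2.3910) = -0.063056 +0.406260 = +0.343204
D = (+1.000000+0.000000i)·(+0.343204)·(+0.886301+0.463109i) = +0.304182+0.158941i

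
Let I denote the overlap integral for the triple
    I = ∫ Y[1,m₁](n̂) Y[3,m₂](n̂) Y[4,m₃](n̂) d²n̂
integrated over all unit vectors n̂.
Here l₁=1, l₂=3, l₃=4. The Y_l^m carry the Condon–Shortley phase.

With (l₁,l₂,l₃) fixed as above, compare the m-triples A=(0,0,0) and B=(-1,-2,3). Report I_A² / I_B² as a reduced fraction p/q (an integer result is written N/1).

16/21

Same 1,3,4: normalisation and zero-m 3j drop out of the ratio.
A: Δ: 0! 2! 6! / 9! → 1/252; sum: t=0:+1/36 = 1/36; 3j²(1 3 4; 0 0 0) = Δ·Π!·Σ² = 4/63  (sign +1)
B: Δ: 0! 2! 6! / 9! → 1/252; sum: t=0:+1/240 = 1/240; 3j²(1 3 4; -1 -2 3) = Δ·Π!·Σ² = 1/12  (sign -1)
I_A²/I_B² = (4/63)/(1/12) = 16/21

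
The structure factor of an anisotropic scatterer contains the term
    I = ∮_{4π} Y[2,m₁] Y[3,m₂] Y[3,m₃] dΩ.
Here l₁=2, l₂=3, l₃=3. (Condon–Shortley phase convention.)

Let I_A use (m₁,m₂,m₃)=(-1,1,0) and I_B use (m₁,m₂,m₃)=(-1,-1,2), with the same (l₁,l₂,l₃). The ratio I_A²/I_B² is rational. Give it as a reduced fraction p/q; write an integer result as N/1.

Shared (l₁,l₂,l₃)=(2,3,3): N and (l;000)² cancel in I_A²/I_B².
A: Δ = 2!·2!·4!/9! = 1/3780; Racah Σ t=1..2: t=1:−1/12 t=2:+1/8 = 1/24; ⇒ 3j(2 3 3; -1 1 0)² = 1/210, sgn -1
B: Δ = 2!·2!·4!/9! = 1/3780; Racah Σ t=1..2: t=1:−1/12 t=2:+1/48 = -1/16; ⇒ 3j(2 3 3; -1 -1 2)² = 1/28, sgn +1
I_A²/I_B² = (1/210)/(1/28) = 2/15

2/15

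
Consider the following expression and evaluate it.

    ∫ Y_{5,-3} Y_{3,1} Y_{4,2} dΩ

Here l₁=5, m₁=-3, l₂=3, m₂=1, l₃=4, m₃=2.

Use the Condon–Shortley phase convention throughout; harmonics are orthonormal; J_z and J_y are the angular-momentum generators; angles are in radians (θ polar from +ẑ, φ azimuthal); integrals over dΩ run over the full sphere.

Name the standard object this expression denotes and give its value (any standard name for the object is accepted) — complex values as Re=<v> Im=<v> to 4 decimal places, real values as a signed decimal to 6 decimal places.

Gaunt coefficient, -0.144236

This is a Gaunt coefficient — the integral of a triple product of spherical harmonics over the sphere.
m-sum 0 ✓  L=12 even ✓  2≤4≤8 ✓
Π(2lᵢ+1) = 11×7×9 = 693
triangle coeff Δ(5,3,4) = 1/180180
Σ_t [1,3]: t=1:−1/576 t=2:+1/144 t=3:−1/576 = 1/288
(3j)²=20/1001 [(5 3 4; 0 0 0)], sign=+1
Σ_t [2,4]: t=2:+1/5760 t=3:−1/720 t=4:+1/2304 = -1/1280
(3j)²=27/1430 [(5 3 4; -3 1 2)], sign=-1
⇒ 4πI² = 486/1859
I = (-1)√(486/1859/(4π)) = -0.14423595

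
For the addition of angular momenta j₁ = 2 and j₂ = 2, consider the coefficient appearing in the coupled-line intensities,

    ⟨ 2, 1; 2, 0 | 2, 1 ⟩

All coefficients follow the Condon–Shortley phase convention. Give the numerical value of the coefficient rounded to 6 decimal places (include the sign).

-0.267261

√[5·2!2!2!/7! · 3!1!2!2!3!1!] = √(8/7)
  +(−1)^0/∏(0,2,1,2,1,0)! = 1/4  (running 1/4)
  +(−1)^1/∏(1,1,0,1,2,1)! = -1/2  (running -1/4)
⟨..|..⟩ = √(8/7)·(-1/4) = -0.267261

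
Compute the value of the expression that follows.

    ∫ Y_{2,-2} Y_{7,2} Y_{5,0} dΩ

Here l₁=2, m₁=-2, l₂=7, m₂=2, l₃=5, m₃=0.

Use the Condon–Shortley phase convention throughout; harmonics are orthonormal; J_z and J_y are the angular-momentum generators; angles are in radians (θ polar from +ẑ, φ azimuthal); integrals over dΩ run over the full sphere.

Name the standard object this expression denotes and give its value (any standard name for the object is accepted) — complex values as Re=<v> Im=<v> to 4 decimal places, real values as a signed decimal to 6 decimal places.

This is a Gaunt coefficient — the integral of a triple product of spherical harmonics over the sphere.
Rules hold: Σm=0, L=14 even, 5≤5≤9.
N = 5·15·11 = 825
Δ = 4!·0!·10!/15! = 1/15015
Racah Σ t=2..2: t=2:+1/57600 = 1/57600
⇒ 3j(2 7 5; 0 0 0)² = 21/715, sgn -1
Racah Σ t=4..4: t=4:+1/345600 = 1/345600
⇒ 3j(2 7 5; -2 2 0)² = 6/715, sgn -1
4πI² = N·(3j₀)²·(3jₘ)² = 378/1859
I = +1·√(0.203335/4π) = 0.12720415

Gaunt coefficient, +0.127204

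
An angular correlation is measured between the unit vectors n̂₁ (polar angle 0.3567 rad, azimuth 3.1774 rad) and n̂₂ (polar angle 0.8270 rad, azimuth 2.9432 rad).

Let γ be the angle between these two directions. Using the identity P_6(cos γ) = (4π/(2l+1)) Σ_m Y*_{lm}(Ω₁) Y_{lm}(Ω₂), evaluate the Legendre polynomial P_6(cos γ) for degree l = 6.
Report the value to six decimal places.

-0.315383

Addition theorem: P_6(cos γ) = (4π/13) Σ_m Y*_{lm}(Ω₁) Y_{lm}(Ω₂), m = −6…6:
  m=-6: (0.000856, 0.000187) × (0.028491, 0.071241) = (0.000011, 0.000066)  (running Σ = (0.000011, 0.000066))
  m=-5: (-0.008010, -0.001450) × (-0.133779, -0.204710) = (0.000775, 0.001834)  (running Σ = (0.000786, 0.001900))
  m=-4: (0.045457, 0.006556) × (0.296678, 0.301568) = (0.011509, 0.015653)  (running Σ = (0.012295, 0.017553))
  m=-3: (-0.172049, -0.018553) × (-0.297340, -0.201323) = (0.047422, 0.040154)  (running Σ = (0.059717, 0.057708))
  m=-2: (0.421371, 0.030228) × (-0.051459, -0.021562) = (-0.021032, -0.010641)  (running Σ = (0.038685, 0.047066))
  m=-1: (-0.552481, -0.019791) × (0.365806, 0.073541) = (-0.200645, -0.047869)  (running Σ = (-0.161960, -0.000803))
  m=0: (0.045565, -0.000000) × (-0.051496, 0.000000) = (-0.002346, 0.000000)  (running Σ = (-0.164306, -0.000803))
  m=1: (0.552481, -0.019791) × (-0.365806, 0.073541) = (-0.200645, 0.047869)  (running Σ = (-0.364951, 0.047066))
  m=2: (0.421371, -0.030228) × (-0.051459, 0.021562) = (-0.021032, 0.010641)  (running Σ = (-0.385983, 0.057708))
  m=3: (0.172049, -0.018553) × (0.297340, -0.201323) = (0.047422, -0.040154)  (running Σ = (-0.338561, 0.017553))
  m=4: (0.045457, -0.006556) × (0.296678, -0.301568) = (0.011509, -0.015653)  (running Σ = (-0.327052, 0.001900))
  m=5: (0.008010, -0.001450) × (0.133779, -0.204710) = (0.000775, -0.001834)  (running Σ = (-0.326277, 0.000066))
  m=6: (0.000856, -0.000187) × (0.028491, -0.071241) = (0.000011, -0.000066)  (running Σ = (-0.326266, 0.000000))
Total Σ_m = (-0.326266, 0.000000). Multiply by 0.966644: (-0.315383, 0.000000). P_6(cos γ) = -0.315383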